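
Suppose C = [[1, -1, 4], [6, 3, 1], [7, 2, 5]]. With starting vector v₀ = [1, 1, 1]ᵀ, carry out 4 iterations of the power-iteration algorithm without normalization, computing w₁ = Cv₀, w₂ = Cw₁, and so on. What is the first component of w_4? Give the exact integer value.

4136

w1 = Cv₀ = (1·1 + (-1)·1 + 4·1; 6·1 + 3·1 + 1·1; 7·1 + 2·1 + 5·1) = (4, 10, 14)
w2 = Cw1 = (1·4 + (-1)·10 + 4·14; 6·4 + 3·10 + 1·14; 7·4 + 2·10 + 5·14) = (50, 68, 118)
w3 = Cw2 = (454, 622, 1076)
w4 = Cw3 = (4136, 5666, 9802)
The requested component of w4 is 4136.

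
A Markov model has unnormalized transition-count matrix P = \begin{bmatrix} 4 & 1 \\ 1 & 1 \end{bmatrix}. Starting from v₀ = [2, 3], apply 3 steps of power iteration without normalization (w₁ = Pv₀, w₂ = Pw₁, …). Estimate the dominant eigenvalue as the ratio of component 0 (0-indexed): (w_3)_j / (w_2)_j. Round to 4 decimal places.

w1 = Pv₀ = (11, 5)
w2 = Pw1 = (49, 16)
w3 = Pw2 = (212, 65)
Ratio at component: 212 / 49 = 4.3265

4.3265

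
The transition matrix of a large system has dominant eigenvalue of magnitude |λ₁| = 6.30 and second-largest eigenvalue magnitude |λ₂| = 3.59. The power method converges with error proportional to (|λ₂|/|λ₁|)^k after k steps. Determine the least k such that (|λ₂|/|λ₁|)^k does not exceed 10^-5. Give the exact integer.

21

|λ₂/λ₁| = 3.59/6.30 = 0.56984
Need k ≥ ln(10^-5) / ln(0.56984) = -11.5129 / -0.5624 ≈ 20.471
Smallest integer k satisfying the bound: 21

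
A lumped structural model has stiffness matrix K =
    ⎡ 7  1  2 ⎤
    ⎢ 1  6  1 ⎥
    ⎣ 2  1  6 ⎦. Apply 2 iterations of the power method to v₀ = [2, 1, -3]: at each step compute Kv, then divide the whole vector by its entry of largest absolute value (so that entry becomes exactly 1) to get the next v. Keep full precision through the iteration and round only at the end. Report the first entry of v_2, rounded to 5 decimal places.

-0.76364

Kv0 = (9.000000, 5.000000, -13.000000); divide by -13.000000 → v1 = (-0.692308, -0.384615, 1.000000)
Kv1 = (-3.230769, -2.000000, 4.230769); divide by 4.230769 → v2 = (-0.763636, -0.472727, 1.000000)
Requested entry of v2: 42/-55 = -0.76364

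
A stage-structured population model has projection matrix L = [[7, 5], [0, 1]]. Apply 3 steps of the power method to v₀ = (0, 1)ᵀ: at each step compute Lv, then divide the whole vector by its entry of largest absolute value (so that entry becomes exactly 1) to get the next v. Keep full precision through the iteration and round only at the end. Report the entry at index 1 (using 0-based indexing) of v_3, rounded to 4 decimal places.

Lv0 = (5.00000, 1.00000); divide by 5.00000 → v1 = (1.00000, 0.20000)
Lv1 = (8.00000, 0.20000); divide by 8.00000 → v2 = (1.00000, 0.02500)
Lv2 = (7.12500, 0.02500); divide by 7.12500 → v3 = (1.00000, 0.00351)
Requested entry of v3: 1/285 = 0.0035

0.0035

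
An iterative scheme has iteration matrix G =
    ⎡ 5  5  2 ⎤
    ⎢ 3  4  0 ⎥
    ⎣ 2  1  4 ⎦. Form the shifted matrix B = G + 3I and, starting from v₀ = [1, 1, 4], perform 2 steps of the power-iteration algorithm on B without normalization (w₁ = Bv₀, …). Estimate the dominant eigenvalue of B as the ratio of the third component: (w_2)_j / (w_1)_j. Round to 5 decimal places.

μ ≈ 8.67742

B = G + 3I has rows (8, 5, 2); (3, 7, 0); (2, 1, 7)
w1 = Bv₀ = (8·1 + 5·1 + 2·4; 3·1 + 7·1 + 0·4; 2·1 + 1·1 + 7·4) = (21, 10, 31)
w2 = Bw1 = (8·21 + 5·10 + 2·31; 3·21 + 7·10 + 0·31; 2·21 + 1·10 + 7·31) = (280, 133, 269)
Ratio: 269/31 = 8.67742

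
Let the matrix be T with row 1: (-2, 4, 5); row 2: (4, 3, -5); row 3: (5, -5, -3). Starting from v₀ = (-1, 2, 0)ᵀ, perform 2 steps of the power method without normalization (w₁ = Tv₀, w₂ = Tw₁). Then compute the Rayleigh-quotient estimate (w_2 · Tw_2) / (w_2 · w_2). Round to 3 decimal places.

-8.626

w1 = Tv₀ = (10, 2, -15)
w2 = Tw1 = (-87, 121, 85)
Tw2 = (1083, -410, -1295)
w2·Tw2 = (-87)·1083 + 121·(-410) + 85·(-1295) = -253906; w2·w2 = (-87)·(-87) + 121·121 + 85·85 = 29435
λ ≈ -253906/29435 = -8.626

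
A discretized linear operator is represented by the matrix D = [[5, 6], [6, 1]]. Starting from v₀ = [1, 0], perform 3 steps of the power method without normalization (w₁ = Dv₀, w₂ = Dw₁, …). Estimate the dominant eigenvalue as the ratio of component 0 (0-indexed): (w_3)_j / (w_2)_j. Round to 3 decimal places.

w1 = Dv₀ = (5, 6)
w2 = Dw1 = (61, 36)
w3 = Dw2 = (521, 402)
Ratio at component: 521 / 61 = 8.541

8.541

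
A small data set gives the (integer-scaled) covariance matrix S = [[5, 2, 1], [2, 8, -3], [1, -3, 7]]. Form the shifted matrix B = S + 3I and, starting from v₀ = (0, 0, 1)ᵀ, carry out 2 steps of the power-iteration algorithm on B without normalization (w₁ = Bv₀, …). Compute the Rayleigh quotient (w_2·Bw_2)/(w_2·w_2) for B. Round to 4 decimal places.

12.7188

B = S + 3I has rows (8, 2, 1); (2, 11, -3); (1, -3, 10)
w1 = Bv₀ = (1, -3, 10)
w2 = Bw1 = (12, -61, 110)
Bw2 = (84, -977, 1295)
w2·Bw2 = 203055; w2·w2 = 15965; μ ≈ 203055/15965 = 12.7188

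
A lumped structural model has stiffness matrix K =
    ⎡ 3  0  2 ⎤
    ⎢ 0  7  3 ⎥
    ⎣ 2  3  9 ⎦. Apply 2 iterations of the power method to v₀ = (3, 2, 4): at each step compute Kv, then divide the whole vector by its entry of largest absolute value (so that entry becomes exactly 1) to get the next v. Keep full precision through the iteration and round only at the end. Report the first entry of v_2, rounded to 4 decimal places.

Kv0 = (17.00000, 26.00000, 48.00000); divide by 48.00000 → v1 = (0.35417, 0.54167, 1.00000)
Kv1 = (3.06250, 6.79167, 11.33333); divide by 11.33333 → v2 = (0.27022, 0.59926, 1.00000)
Requested entry of v2: 147/544 = 0.2702

0.2702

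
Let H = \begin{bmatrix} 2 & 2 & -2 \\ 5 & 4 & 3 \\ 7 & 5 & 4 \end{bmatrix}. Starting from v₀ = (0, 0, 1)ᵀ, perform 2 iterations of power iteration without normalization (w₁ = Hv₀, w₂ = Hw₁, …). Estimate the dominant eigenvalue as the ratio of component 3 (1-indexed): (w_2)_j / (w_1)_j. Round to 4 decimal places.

4.2500

w1 = Hv₀ = (2·0 + 2·0 + (-2)·1; 5·0 + 4·0 + 3·1; 7·0 + 5·0 + 4·1) = (-2, 3, 4)
w2 = Hw1 = (2·(-2) + 2·3 + (-2)·4; 5·(-2) + 4·3 + 3·4; 7·(-2) + 5·3 + 4·4) = (-6, 14, 17)
Ratio at component: 17 / 4 = 4.2500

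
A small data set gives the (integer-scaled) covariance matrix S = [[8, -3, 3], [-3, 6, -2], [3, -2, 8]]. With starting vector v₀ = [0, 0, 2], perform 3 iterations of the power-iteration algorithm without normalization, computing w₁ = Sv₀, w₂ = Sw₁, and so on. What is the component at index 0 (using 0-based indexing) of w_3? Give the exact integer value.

w1 = Sv₀ = (8·0 + (-3)·0 + 3·2; (-3)·0 + 6·0 + (-2)·2; 3·0 + (-2)·0 + 8·2) = (6, -4, 16)
w2 = Sw1 = (8·6 + (-3)·(-4) + 3·16; (-3)·6 + 6·(-4) + (-2)·16; 3·6 + (-2)·(-4) + 8·16) = (108, -74, 154)
w3 = Sw2 = (1548, -1076, 1704)
The requested component of w3 is 1548.

1548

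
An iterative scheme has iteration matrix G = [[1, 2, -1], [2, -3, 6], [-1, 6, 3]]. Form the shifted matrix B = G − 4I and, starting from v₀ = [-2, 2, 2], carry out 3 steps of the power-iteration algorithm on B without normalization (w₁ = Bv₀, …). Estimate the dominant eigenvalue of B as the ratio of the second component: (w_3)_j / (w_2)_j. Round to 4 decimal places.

-10.3231

B = G − 4I has rows (-3, 2, -1); (2, -7, 6); (-1, 6, -1)
w1 = Bv₀ = (8, -6, 12)
w2 = Bw1 = (-48, 130, -56)
w3 = Bw2 = (460, -1342, 884)
Ratio: -1342/130 = -10.3231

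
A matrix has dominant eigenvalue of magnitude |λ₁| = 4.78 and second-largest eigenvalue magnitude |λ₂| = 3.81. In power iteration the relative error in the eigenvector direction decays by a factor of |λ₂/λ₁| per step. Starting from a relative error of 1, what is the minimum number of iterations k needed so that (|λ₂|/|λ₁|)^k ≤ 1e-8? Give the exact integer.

|λ₂/λ₁| = 3.81/4.78 = 0.79707
Need k ≥ ln(1e-8) / ln(0.79707) = -18.4207 / -0.2268 ≈ 81.216
Smallest integer k satisfying the bound: 82

82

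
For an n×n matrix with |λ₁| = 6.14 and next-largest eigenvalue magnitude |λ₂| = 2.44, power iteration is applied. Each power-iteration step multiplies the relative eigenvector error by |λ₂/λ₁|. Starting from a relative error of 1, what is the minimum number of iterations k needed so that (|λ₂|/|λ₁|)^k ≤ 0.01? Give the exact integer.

5

|λ₂/λ₁| = 2.44/6.14 = 0.39739
Need k ≥ ln(0.01) / ln(0.39739) = -4.6052 / -0.9228 ≈ 4.990
Smallest integer k satisfying the bound: 5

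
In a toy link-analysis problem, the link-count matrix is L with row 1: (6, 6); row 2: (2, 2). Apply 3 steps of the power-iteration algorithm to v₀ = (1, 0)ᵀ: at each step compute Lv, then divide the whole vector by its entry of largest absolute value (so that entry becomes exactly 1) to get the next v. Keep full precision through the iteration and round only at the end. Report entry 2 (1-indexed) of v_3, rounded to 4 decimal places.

0.3333

Lv0 = (6.00000, 2.00000); divide by 6.00000 → v1 = (1.00000, 0.33333)
Lv1 = (8.00000, 2.66667); divide by 8.00000 → v2 = (1.00000, 0.33333)
Lv2 = (8.00000, 2.66667); divide by 8.00000 → v3 = (1.00000, 0.33333)
Requested entry of v3: 128/384 = 0.3333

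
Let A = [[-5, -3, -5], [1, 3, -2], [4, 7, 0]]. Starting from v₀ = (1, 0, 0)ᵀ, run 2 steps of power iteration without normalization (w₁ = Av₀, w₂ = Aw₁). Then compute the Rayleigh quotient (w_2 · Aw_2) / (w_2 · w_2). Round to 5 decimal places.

λ ≈ 3.64835

w1 = Av₀ = ((-5)·1 + (-3)·0 + (-5)·0; 1·1 + 3·0 + (-2)·0; 4·1 + 7·0 + 0·0) = (-5, 1, 4)
w2 = Aw1 = ((-5)·(-5) + (-3)·1 + (-5)·4; 1·(-5) + 3·1 + (-2)·4; 4·(-5) + 7·1 + 0·4) = (2, -10, -13)
Aw2 = (85, -2, -62)
w2·Aw2 = 2·85 + (-10)·(-2) + (-13)·(-62) = 996; w2·w2 = 2·2 + (-10)·(-10) + (-13)·(-13) = 273
λ ≈ 996/273 = 3.64835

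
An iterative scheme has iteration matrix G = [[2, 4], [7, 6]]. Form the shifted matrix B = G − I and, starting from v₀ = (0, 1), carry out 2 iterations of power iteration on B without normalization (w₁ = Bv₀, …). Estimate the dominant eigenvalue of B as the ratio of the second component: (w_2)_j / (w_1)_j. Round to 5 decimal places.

10.60000

B = G − I has rows (1, 4); (7, 5)
w1 = Bv₀ = (1·0 + 4·1; 7·0 + 5·1) = (4, 5)
w2 = Bw1 = (1·4 + 4·5; 7·4 + 5·5) = (24, 53)
Ratio: 53/5 = 10.60000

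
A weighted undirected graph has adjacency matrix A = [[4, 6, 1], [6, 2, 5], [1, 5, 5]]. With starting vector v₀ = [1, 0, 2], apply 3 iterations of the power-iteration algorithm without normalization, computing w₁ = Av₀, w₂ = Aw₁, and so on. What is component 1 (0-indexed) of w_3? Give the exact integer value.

w1 = Av₀ = (4·1 + 6·0 + 1·2; 6·1 + 2·0 + 5·2; 1·1 + 5·0 + 5·2) = (6, 16, 11)
w2 = Aw1 = (4·6 + 6·16 + 1·11; 6·6 + 2·16 + 5·11; 1·6 + 5·16 + 5·11) = (131, 123, 141)
w3 = Aw2 = (1403, 1737, 1451)
The requested component of w3 is 1737.

1737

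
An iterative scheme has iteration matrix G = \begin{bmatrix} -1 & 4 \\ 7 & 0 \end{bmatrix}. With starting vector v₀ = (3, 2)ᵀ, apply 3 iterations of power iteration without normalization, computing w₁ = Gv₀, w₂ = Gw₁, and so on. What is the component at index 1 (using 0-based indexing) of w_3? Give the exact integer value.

w1 = Gv₀ = (5, 21)
w2 = Gw1 = (79, 35)
w3 = Gw2 = (61, 553)
The requested component of w3 is 553.

553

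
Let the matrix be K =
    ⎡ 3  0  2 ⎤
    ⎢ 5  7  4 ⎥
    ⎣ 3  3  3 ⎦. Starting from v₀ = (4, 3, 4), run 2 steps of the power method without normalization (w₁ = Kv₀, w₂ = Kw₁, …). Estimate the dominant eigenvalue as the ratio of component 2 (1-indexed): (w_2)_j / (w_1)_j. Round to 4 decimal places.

w1 = Kv₀ = (3·4 + 0·3 + 2·4; 5·4 + 7·3 + 4·4; 3·4 + 3·3 + 3·4) = (20, 57, 33)
w2 = Kw1 = (3·20 + 0·57 + 2·33; 5·20 + 7·57 + 4·33; 3·20 + 3·57 + 3·33) = (126, 631, 330)
Ratio at component: 631 / 57 = 11.0702

λ ≈ 11.0702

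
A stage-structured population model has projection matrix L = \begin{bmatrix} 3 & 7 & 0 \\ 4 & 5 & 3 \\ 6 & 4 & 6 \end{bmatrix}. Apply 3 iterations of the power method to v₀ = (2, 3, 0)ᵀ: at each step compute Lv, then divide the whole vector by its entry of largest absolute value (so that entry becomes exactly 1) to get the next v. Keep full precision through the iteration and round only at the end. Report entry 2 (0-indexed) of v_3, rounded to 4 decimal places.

Lv0 = (27.00000, 23.00000, 24.00000); divide by 27.00000 → v1 = (1.00000, 0.85185, 0.88889)
Lv1 = (8.96296, 10.92593, 14.74074); divide by 14.74074 → v2 = (0.60804, 0.74121, 1.00000)
Lv2 = (7.01256, 9.13819, 12.61307); divide by 12.61307 → v3 = (0.55598, 0.72450, 1.00000)
Requested entry of v3: 5020/5020 = 1.0000

1.0000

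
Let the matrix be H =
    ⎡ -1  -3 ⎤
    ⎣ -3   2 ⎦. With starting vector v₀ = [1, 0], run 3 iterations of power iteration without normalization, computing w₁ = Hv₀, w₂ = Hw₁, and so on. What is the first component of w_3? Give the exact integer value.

w1 = Hv₀ = ((-1)·1 + (-3)·0; (-3)·1 + 2·0) = (-1, -3)
w2 = Hw1 = ((-1)·(-1) + (-3)·(-3); (-3)·(-1) + 2·(-3)) = (10, -3)
w3 = Hw2 = (-1, -36)
The requested component of w3 is -1.

-1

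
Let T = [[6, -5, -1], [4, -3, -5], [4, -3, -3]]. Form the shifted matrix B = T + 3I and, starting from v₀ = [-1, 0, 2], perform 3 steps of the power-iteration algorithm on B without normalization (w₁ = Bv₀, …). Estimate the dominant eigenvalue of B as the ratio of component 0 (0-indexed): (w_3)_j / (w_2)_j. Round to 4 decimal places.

B = T + 3I has rows (9, -5, -1); (4, 0, -5); (4, -3, 0)
w1 = Bv₀ = (9·(-1) + (-5)·0 + (-1)·2; 4·(-1) + 0·0 + (-5)·2; 4·(-1) + (-3)·0 + 0·2) = (-11, -14, -4)
w2 = Bw1 = (9·(-11) + (-5)·(-14) + (-1)·(-4); 4·(-11) + 0·(-14) + (-5)·(-4); 4·(-11) + (-3)·(-14) + 0·(-4)) = (-25, -24, -2)
w3 = Bw2 = (-103, -90, -28)
Ratio: -103/-25 = 4.1200

4.1200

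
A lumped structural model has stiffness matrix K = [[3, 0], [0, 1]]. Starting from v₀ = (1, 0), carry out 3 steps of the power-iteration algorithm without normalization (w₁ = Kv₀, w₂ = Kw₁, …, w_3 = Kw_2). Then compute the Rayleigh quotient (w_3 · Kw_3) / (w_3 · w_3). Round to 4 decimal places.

λ ≈ 3.0000

w1 = Kv₀ = (3·1 + 0·0; 0·1 + 1·0) = (3, 0)
w2 = Kw1 = (3·3 + 0·0; 0·3 + 1·0) = (9, 0)
w3 = Kw2 = (27, 0)
Kw3 = (81, 0)
w3·Kw3 = 27·81 + 0·0 = 2187; w3·w3 = 27·27 + 0·0 = 729
λ ≈ 2187/729 = 3.0000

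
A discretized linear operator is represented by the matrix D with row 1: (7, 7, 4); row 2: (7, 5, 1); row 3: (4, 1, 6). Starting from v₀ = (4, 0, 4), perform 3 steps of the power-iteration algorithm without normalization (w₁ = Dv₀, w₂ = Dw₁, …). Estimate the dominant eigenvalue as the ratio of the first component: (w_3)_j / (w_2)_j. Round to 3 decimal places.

w1 = Dv₀ = (44, 32, 40)
w2 = Dw1 = (692, 508, 448)
w3 = Dw2 = (10192, 7832, 5964)
Ratio at component: 10192 / 692 = 14.728

λ ≈ 14.728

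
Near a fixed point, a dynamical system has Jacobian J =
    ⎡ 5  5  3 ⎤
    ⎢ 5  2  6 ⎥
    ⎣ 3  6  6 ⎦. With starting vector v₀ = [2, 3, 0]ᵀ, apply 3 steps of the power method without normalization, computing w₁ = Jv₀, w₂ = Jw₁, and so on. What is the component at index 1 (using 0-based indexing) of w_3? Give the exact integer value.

w1 = Jv₀ = (5·2 + 5·3 + 3·0; 5·2 + 2·3 + 6·0; 3·2 + 6·3 + 6·0) = (25, 16, 24)
w2 = Jw1 = (5·25 + 5·16 + 3·24; 5·25 + 2·16 + 6·24; 3·25 + 6·16 + 6·24) = (277, 301, 315)
w3 = Jw2 = (3835, 3877, 4527)
The requested component of w3 is 3877.

3877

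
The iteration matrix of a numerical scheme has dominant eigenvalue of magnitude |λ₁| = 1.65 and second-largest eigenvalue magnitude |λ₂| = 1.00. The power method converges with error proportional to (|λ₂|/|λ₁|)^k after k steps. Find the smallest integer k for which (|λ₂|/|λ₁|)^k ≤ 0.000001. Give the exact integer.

28

|λ₂/λ₁| = 1.00/1.65 = 0.60606
Need k ≥ ln(0.000001) / ln(0.60606) = -13.8155 / -0.5008 ≈ 27.588
Smallest integer k satisfying the bound: 28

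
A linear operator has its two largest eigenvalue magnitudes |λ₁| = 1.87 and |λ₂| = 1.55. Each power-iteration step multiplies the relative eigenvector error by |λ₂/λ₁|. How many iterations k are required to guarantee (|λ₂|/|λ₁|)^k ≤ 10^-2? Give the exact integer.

25

|λ₂/λ₁| = 1.55/1.87 = 0.82888
Need k ≥ ln(10^-2) / ln(0.82888) = -4.6052 / -0.1877 ≈ 24.537
Smallest integer k satisfying the bound: 25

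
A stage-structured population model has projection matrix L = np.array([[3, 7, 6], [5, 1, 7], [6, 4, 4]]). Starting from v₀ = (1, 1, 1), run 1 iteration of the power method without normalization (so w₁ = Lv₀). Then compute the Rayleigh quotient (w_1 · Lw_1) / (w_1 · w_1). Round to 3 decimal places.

λ ≈ 14.343

w1 = Lv₀ = (3·1 + 7·1 + 6·1; 5·1 + 1·1 + 7·1; 6·1 + 4·1 + 4·1) = (16, 13, 14)
Lw1 = (223, 191, 204)
w1·Lw1 = 16·223 + 13·191 + 14·204 = 8907; w1·w1 = 16·16 + 13·13 + 14·14 = 621
λ ≈ 8907/621 = 14.343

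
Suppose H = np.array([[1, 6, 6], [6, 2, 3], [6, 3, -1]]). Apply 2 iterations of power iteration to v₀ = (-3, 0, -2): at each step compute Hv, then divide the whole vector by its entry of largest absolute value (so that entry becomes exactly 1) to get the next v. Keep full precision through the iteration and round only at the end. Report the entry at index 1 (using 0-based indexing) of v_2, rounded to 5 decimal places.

0.72941

Hv0 = (-15.000000, -24.000000, -16.000000); divide by -24.000000 → v1 = (0.625000, 1.000000, 0.666667)
Hv1 = (10.625000, 7.750000, 6.083333); divide by 10.625000 → v2 = (1.000000, 0.729412, 0.572549)
Requested entry of v2: -186/-255 = 0.72941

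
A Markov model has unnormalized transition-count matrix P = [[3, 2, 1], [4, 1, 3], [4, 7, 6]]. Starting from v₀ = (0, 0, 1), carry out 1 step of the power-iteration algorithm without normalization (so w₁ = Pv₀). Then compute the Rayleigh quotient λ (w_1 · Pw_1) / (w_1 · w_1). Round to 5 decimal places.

λ ≈ 9.91304

w1 = Pv₀ = (1, 3, 6)
Pw1 = (15, 25, 61)
w1·Pw1 = 1·15 + 3·25 + 6·61 = 456; w1·w1 = 1·1 + 3·3 + 6·6 = 46
λ ≈ 456/46 = 9.91304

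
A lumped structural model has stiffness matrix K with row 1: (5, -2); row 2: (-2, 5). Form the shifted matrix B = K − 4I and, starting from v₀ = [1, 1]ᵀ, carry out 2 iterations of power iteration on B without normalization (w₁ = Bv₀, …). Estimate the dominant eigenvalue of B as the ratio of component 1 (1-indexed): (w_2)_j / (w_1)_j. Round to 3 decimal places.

-1.000

B = K − 4I has rows (1, -2); (-2, 1)
w1 = Bv₀ = (1·1 + (-2)·1; (-2)·1 + 1·1) = (-1, -1)
w2 = Bw1 = (1·(-1) + (-2)·(-1); (-2)·(-1) + 1·(-1)) = (1, 1)
Ratio: 1/-1 = -1.000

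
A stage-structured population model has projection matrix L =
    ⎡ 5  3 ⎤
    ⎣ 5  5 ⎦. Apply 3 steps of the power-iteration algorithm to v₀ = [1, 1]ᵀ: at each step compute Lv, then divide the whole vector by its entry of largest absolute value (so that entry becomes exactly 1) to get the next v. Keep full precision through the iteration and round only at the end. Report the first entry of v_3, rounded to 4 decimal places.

0.7750

Lv0 = (8.00000, 10.00000); divide by 10.00000 → v1 = (0.80000, 1.00000)
Lv1 = (7.00000, 9.00000); divide by 9.00000 → v2 = (0.77778, 1.00000)
Lv2 = (6.88889, 8.88889); divide by 8.88889 → v3 = (0.77500, 1.00000)
Requested entry of v3: 620/800 = 0.7750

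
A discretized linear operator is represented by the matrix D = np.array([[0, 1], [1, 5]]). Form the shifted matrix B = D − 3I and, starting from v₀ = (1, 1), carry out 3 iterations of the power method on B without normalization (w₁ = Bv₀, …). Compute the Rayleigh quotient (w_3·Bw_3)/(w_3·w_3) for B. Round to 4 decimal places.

B = D − 3I has rows (-3, 1); (1, 2)
w1 = Bv₀ = ((-3)·1 + 1·1; 1·1 + 2·1) = (-2, 3)
w2 = Bw1 = ((-3)·(-2) + 1·3; 1·(-2) + 2·3) = (9, 4)
w3 = Bw2 = (-23, 17)
Bw3 = (86, 11)
w3·Bw3 = -1791; w3·w3 = 818; μ ≈ -1791/818 = -2.1895

μ ≈ -2.1895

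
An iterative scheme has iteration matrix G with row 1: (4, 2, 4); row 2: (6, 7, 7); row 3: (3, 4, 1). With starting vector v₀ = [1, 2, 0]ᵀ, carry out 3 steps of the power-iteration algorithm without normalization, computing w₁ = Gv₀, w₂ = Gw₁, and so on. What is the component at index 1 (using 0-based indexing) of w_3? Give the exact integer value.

w1 = Gv₀ = (8, 20, 11)
w2 = Gw1 = (116, 265, 115)
w3 = Gw2 = (1454, 3356, 1523)
The requested component of w3 is 3356.

3356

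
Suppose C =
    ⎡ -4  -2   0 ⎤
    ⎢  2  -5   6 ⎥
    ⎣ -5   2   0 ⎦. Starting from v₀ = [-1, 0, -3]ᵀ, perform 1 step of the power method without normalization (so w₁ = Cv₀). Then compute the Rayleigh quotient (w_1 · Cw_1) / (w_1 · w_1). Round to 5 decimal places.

w1 = Cv₀ = ((-4)·(-1) + (-2)·0 + 0·(-3); 2·(-1) + (-5)·0 + 6·(-3); (-5)·(-1) + 2·0 + 0·(-3)) = (4, -20, 5)
Cw1 = (24, 138, -60)
w1·Cw1 = 4·24 + (-20)·138 + 5·(-60) = -2964; w1·w1 = 4·4 + (-20)·(-20) + 5·5 = 441
λ ≈ -2964/441 = -6.72109

-6.72109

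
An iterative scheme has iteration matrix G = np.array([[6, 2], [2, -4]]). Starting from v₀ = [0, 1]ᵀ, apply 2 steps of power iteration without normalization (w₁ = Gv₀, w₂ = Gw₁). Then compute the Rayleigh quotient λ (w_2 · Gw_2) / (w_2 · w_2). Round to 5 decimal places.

w1 = Gv₀ = (6·0 + 2·1; 2·0 + (-4)·1) = (2, -4)
w2 = Gw1 = (6·2 + 2·(-4); 2·2 + (-4)·(-4)) = (4, 20)
Gw2 = (64, -72)
w2·Gw2 = 4·64 + 20·(-72) = -1184; w2·w2 = 4·4 + 20·20 = 416
λ ≈ -1184/416 = -2.84615

λ ≈ -2.84615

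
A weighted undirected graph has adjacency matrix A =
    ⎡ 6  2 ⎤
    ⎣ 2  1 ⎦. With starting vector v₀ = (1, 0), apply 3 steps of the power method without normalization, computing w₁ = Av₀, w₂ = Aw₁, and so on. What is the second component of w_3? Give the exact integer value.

94

w1 = Av₀ = (6·1 + 2·0; 2·1 + 1·0) = (6, 2)
w2 = Aw1 = (6·6 + 2·2; 2·6 + 1·2) = (40, 14)
w3 = Aw2 = (268, 94)
The requested component of w3 is 94.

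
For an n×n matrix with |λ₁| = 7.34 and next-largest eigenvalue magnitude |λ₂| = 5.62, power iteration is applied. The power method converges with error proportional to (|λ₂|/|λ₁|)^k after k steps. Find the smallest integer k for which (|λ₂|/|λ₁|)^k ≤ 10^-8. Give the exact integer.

|λ₂/λ₁| = 5.62/7.34 = 0.76567
Need k ≥ ln(10^-8) / ln(0.76567) = -18.4207 / -0.2670 ≈ 68.989
Smallest integer k satisfying the bound: 69

69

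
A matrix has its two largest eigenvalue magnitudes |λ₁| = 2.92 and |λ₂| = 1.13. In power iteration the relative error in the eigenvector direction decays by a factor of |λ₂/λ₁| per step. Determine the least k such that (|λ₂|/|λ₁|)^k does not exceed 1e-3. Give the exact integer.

8

|λ₂/λ₁| = 1.13/2.92 = 0.38699
Need k ≥ ln(1e-3) / ln(0.38699) = -6.9078 / -0.9494 ≈ 7.276
Smallest integer k satisfying the bound: 8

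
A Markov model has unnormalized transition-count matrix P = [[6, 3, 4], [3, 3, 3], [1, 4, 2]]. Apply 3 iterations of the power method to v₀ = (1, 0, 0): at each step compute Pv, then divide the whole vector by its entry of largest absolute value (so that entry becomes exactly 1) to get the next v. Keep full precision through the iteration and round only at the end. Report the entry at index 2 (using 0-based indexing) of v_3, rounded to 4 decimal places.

0.4504

Pv0 = (6.00000, 3.00000, 1.00000); divide by 6.00000 → v1 = (1.00000, 0.50000, 0.16667)
Pv1 = (8.16667, 5.00000, 3.33333); divide by 8.16667 → v2 = (1.00000, 0.61224, 0.40816)
Pv2 = (9.46939, 6.06122, 4.26531); divide by 9.46939 → v3 = (1.00000, 0.64009, 0.45043)
Requested entry of v3: 209/464 = 0.4504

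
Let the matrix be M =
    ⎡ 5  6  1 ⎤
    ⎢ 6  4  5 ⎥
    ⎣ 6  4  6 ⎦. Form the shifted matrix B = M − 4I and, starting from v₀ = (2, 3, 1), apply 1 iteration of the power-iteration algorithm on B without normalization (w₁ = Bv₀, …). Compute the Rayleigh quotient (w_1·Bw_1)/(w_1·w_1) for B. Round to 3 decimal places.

B = M − 4I has rows (1, 6, 1); (6, 0, 5); (6, 4, 2)
w1 = Bv₀ = (1·2 + 6·3 + 1·1; 6·2 + 0·3 + 5·1; 6·2 + 4·3 + 2·1) = (21, 17, 26)
Bw1 = (149, 256, 246)
w1·Bw1 = 13877; w1·w1 = 1406; μ ≈ 13877/1406 = 9.870

9.870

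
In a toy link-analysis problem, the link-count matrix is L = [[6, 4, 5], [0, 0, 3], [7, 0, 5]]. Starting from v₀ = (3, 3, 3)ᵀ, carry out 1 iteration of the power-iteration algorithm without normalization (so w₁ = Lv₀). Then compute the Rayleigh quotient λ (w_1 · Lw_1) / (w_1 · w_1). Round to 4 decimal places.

λ ≈ 11.9524

w1 = Lv₀ = (6·3 + 4·3 + 5·3; 0·3 + 0·3 + 3·3; 7·3 + 0·3 + 5·3) = (45, 9, 36)
Lw1 = (486, 108, 495)
w1·Lw1 = 45·486 + 9·108 + 36·495 = 40662; w1·w1 = 45·45 + 9·9 + 36·36 = 3402
λ ≈ 40662/3402 = 11.9524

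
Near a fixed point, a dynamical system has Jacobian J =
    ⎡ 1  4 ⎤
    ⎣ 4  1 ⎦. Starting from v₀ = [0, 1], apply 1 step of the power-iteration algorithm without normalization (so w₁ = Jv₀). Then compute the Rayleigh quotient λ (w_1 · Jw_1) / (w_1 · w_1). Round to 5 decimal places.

w1 = Jv₀ = (1·0 + 4·1; 4·0 + 1·1) = (4, 1)
Jw1 = (8, 17)
w1·Jw1 = 4·8 + 1·17 = 49; w1·w1 = 4·4 + 1·1 = 17
λ ≈ 49/17 = 2.88235

λ ≈ 2.88235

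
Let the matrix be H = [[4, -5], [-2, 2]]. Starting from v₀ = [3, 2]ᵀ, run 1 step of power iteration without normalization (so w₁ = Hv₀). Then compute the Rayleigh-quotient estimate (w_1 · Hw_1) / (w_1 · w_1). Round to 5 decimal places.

6.50000

w1 = Hv₀ = (4·3 + (-5)·2; (-2)·3 + 2·2) = (2, -2)
Hw1 = (18, -8)
w1·Hw1 = 2·18 + (-2)·(-8) = 52; w1·w1 = 2·2 + (-2)·(-2) = 8
λ ≈ 52/8 = 6.50000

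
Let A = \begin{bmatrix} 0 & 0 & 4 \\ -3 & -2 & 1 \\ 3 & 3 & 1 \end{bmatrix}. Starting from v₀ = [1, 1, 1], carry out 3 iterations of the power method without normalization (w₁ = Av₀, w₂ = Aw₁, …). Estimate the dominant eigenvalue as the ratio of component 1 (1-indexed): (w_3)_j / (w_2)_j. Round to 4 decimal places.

1.0000

w1 = Av₀ = (0·1 + 0·1 + 4·1; (-3)·1 + (-2)·1 + 1·1; 3·1 + 3·1 + 1·1) = (4, -4, 7)
w2 = Aw1 = (0·4 + 0·(-4) + 4·7; (-3)·4 + (-2)·(-4) + 1·7; 3·4 + 3·(-4) + 1·7) = (28, 3, 7)
w3 = Aw2 = (28, -83, 100)
Ratio at component: 28 / 28 = 1.0000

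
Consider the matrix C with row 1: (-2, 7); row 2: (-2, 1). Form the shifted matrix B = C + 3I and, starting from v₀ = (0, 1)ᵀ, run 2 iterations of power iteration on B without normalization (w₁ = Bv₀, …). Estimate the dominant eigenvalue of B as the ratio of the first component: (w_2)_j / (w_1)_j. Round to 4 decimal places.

5.0000

B = C + 3I has rows (1, 7); (-2, 4)
w1 = Bv₀ = (1·0 + 7·1; (-2)·0 + 4·1) = (7, 4)
w2 = Bw1 = (1·7 + 7·4; (-2)·7 + 4·4) = (35, 2)
Ratio: 35/7 = 5.0000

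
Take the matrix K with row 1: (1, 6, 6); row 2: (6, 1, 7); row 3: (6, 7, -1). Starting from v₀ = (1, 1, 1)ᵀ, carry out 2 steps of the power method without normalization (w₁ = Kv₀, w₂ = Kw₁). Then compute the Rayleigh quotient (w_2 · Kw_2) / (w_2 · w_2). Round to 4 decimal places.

w1 = Kv₀ = (13, 14, 12)
w2 = Kw1 = (169, 176, 164)
Kw2 = (2209, 2338, 2082)
w2·Kw2 = 169·2209 + 176·2338 + 164·2082 = 1126257; w2·w2 = 169·169 + 176·176 + 164·164 = 86433
λ ≈ 1126257/86433 = 13.0304

13.0304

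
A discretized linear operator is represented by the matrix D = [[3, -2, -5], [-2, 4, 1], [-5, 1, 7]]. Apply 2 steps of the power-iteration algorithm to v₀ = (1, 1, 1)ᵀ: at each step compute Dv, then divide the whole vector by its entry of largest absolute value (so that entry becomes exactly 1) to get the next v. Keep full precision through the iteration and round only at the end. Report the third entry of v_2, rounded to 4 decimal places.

Dv0 = (-4.00000, 3.00000, 3.00000); divide by -4.00000 → v1 = (1.00000, -0.75000, -0.75000)
Dv1 = (8.25000, -5.75000, -11.00000); divide by -11.00000 → v2 = (-0.75000, 0.52273, 1.00000)
Requested entry of v2: 44/44 = 1.0000

1.0000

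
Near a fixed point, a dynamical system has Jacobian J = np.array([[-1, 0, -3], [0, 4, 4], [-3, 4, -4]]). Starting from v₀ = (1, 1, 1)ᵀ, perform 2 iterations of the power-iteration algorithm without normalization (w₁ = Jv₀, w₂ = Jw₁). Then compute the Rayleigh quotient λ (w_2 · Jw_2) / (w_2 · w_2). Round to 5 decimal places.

λ ≈ -1.76005

w1 = Jv₀ = ((-1)·1 + 0·1 + (-3)·1; 0·1 + 4·1 + 4·1; (-3)·1 + 4·1 + (-4)·1) = (-4, 8, -3)
w2 = Jw1 = ((-1)·(-4) + 0·8 + (-3)·(-3); 0·(-4) + 4·8 + 4·(-3); (-3)·(-4) + 4·8 + (-4)·(-3)) = (13, 20, 56)
Jw2 = (-181, 304, -183)
w2·Jw2 = 13·(-181) + 20·304 + 56·(-183) = -6521; w2·w2 = 13·13 + 20·20 + 56·56 = 3705
λ ≈ -6521/3705 = -1.76005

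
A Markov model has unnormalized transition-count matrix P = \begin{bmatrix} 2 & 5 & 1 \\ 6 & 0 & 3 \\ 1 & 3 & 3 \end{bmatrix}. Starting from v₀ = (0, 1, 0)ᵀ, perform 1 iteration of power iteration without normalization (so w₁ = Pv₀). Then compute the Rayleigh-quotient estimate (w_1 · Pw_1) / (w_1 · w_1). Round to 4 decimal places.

3.1471

w1 = Pv₀ = (5, 0, 3)
Pw1 = (13, 39, 14)
w1·Pw1 = 5·13 + 0·39 + 3·14 = 107; w1·w1 = 5·5 + 0·0 + 3·3 = 34
λ ≈ 107/34 = 3.1471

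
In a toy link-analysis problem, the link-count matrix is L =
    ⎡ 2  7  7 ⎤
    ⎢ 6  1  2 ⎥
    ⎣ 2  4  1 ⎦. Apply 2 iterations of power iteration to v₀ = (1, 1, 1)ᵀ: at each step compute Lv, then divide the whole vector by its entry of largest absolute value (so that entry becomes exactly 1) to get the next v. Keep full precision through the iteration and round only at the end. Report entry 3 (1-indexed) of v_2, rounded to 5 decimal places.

Lv0 = (16.000000, 9.000000, 7.000000); divide by 16.000000 → v1 = (1.000000, 0.562500, 0.437500)
Lv1 = (9.000000, 7.437500, 4.687500); divide by 9.000000 → v2 = (1.000000, 0.826389, 0.520833)
Requested entry of v2: 75/144 = 0.52083

0.52083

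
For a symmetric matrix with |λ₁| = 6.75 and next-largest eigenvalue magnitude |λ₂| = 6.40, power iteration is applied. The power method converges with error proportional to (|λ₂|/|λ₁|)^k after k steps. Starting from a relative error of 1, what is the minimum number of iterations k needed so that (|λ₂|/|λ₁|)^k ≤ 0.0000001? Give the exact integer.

|λ₂/λ₁| = 6.40/6.75 = 0.94815
Need k ≥ ln(0.0000001) / ln(0.94815) = -16.1181 / -0.0532 ≈ 302.718
Smallest integer k satisfying the bound: 303

303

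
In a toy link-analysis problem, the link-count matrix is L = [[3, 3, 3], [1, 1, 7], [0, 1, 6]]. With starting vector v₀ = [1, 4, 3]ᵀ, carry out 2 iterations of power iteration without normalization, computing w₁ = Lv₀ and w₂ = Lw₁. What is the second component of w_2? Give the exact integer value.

w1 = Lv₀ = (24, 26, 22)
w2 = Lw1 = (216, 204, 158)
The requested component of w2 is 204.

204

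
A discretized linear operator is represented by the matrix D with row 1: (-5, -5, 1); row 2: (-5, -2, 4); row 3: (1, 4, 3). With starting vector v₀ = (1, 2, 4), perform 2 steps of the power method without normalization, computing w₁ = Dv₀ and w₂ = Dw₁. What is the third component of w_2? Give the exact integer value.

w1 = Dv₀ = (-11, 7, 21)
w2 = Dw1 = (41, 125, 80)
The requested component of w2 is 80.

80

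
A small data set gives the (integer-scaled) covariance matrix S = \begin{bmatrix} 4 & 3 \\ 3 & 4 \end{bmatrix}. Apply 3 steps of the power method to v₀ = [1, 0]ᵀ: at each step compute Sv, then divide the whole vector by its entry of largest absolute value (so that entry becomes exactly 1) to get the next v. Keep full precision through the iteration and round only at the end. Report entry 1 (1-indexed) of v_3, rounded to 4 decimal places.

Sv0 = (4.00000, 3.00000); divide by 4.00000 → v1 = (1.00000, 0.75000)
Sv1 = (6.25000, 6.00000); divide by 6.25000 → v2 = (1.00000, 0.96000)
Sv2 = (6.88000, 6.84000); divide by 6.88000 → v3 = (1.00000, 0.99419)
Requested entry of v3: 172/172 = 1.0000

1.0000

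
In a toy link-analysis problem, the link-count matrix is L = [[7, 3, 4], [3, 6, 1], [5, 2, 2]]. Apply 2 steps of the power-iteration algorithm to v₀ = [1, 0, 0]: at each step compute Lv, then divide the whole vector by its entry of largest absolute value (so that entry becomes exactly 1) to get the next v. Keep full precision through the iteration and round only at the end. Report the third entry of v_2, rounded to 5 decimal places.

0.65385

Lv0 = (7.000000, 3.000000, 5.000000); divide by 7.000000 → v1 = (1.000000, 0.428571, 0.714286)
Lv1 = (11.142857, 6.285714, 7.285714); divide by 11.142857 → v2 = (1.000000, 0.564103, 0.653846)
Requested entry of v2: 51/78 = 0.65385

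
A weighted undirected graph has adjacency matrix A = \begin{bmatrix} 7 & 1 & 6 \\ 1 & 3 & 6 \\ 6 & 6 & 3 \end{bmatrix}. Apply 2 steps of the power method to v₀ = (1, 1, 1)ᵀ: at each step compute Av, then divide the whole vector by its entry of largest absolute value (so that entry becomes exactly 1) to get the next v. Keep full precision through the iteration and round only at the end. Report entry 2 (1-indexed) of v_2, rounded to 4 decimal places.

Av0 = (14.00000, 10.00000, 15.00000); divide by 15.00000 → v1 = (0.93333, 0.66667, 1.00000)
Av1 = (13.20000, 8.93333, 12.60000); divide by 13.20000 → v2 = (1.00000, 0.67677, 0.95455)
Requested entry of v2: 134/198 = 0.6768

0.6768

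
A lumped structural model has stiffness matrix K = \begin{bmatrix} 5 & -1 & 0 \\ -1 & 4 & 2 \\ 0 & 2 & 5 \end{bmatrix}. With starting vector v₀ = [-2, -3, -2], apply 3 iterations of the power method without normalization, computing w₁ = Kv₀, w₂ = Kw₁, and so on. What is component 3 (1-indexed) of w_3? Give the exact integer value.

-702

w1 = Kv₀ = (-7, -14, -16)
w2 = Kw1 = (-21, -81, -108)
w3 = Kw2 = (-24, -519, -702)
The requested component of w3 is -702.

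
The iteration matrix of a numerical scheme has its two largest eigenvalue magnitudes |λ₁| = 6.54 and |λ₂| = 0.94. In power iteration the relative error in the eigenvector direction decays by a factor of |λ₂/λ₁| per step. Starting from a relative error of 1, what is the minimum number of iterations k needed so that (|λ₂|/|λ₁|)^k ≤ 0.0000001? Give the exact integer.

|λ₂/λ₁| = 0.94/6.54 = 0.14373
Need k ≥ ln(0.0000001) / ln(0.14373) = -16.1181 / -1.9398 ≈ 8.309
Smallest integer k satisfying the bound: 9

9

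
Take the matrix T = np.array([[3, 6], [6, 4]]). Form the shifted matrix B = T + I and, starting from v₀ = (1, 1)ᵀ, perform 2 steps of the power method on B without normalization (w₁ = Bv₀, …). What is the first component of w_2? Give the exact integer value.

106

B = T + I has rows (4, 6); (6, 5)
w1 = Bv₀ = (4·1 + 6·1; 6·1 + 5·1) = (10, 11)
w2 = Bw1 = (4·10 + 6·11; 6·10 + 5·11) = (106, 115)
Requested component of w2: 106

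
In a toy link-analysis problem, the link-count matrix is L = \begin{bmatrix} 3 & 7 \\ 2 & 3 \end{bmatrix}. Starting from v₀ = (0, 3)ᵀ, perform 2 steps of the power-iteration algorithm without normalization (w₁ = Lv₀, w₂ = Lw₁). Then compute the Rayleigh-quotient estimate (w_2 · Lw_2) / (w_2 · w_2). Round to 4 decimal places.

6.7915

w1 = Lv₀ = (3·0 + 7·3; 2·0 + 3·3) = (21, 9)
w2 = Lw1 = (3·21 + 7·9; 2·21 + 3·9) = (126, 69)
Lw2 = (861, 459)
w2·Lw2 = 126·861 + 69·459 = 140157; w2·w2 = 126·126 + 69·69 = 20637
λ ≈ 140157/20637 = 6.7915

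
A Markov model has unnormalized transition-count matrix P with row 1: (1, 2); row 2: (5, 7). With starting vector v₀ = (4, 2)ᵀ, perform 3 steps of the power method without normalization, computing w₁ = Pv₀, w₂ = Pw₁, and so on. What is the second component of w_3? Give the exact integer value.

2326

w1 = Pv₀ = (1·4 + 2·2; 5·4 + 7·2) = (8, 34)
w2 = Pw1 = (1·8 + 2·34; 5·8 + 7·34) = (76, 278)
w3 = Pw2 = (632, 2326)
The requested component of w3 is 2326.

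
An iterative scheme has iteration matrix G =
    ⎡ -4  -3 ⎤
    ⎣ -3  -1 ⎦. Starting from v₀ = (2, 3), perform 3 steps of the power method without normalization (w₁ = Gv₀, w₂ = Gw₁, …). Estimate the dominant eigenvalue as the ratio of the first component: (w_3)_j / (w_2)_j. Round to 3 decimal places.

-5.895

w1 = Gv₀ = (-17, -9)
w2 = Gw1 = (95, 60)
w3 = Gw2 = (-560, -345)
Ratio at component: -560 / 95 = -5.895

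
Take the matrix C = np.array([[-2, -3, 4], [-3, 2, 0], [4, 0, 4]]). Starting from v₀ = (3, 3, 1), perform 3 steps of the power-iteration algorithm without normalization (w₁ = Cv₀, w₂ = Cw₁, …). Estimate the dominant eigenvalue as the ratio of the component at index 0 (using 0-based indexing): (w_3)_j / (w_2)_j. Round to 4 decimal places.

w1 = Cv₀ = ((-2)·3 + (-3)·3 + 4·1; (-3)·3 + 2·3 + 0·1; 4·3 + 0·3 + 4·1) = (-11, -3, 16)
w2 = Cw1 = ((-2)·(-11) + (-3)·(-3) + 4·16; (-3)·(-11) + 2·(-3) + 0·16; 4·(-11) + 0·(-3) + 4·16) = (95, 27, 20)
w3 = Cw2 = (-191, -231, 460)
Ratio at component: -191 / 95 = -2.0105

-2.0105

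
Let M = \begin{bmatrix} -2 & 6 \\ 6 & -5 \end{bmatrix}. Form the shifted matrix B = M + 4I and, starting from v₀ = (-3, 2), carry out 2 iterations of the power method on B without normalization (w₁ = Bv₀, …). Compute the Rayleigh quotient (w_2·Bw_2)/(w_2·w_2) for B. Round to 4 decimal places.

B = M + 4I has rows (2, 6); (6, -1)
w1 = Bv₀ = (2·(-3) + 6·2; 6·(-3) + (-1)·2) = (6, -20)
w2 = Bw1 = (2·6 + 6·(-20); 6·6 + (-1)·(-20)) = (-108, 56)
Bw2 = (120, -704)
w2·Bw2 = -52384; w2·w2 = 14800; μ ≈ -52384/14800 = -3.5395

-3.5395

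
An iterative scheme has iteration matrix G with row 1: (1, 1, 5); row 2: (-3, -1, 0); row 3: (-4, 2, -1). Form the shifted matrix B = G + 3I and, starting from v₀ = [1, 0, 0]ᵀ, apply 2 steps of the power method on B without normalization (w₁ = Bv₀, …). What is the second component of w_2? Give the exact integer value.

B = G + 3I has rows (4, 1, 5); (-3, 2, 0); (-4, 2, 2)
w1 = Bv₀ = (4·1 + 1·0 + 5·0; (-3)·1 + 2·0 + 0·0; (-4)·1 + 2·0 + 2·0) = (4, -3, -4)
w2 = Bw1 = (4·4 + 1·(-3) + 5·(-4); (-3)·4 + 2·(-3) + 0·(-4); (-4)·4 + 2·(-3) + 2·(-4)) = (-7, -18, -30)
Requested component of w2: -18

-18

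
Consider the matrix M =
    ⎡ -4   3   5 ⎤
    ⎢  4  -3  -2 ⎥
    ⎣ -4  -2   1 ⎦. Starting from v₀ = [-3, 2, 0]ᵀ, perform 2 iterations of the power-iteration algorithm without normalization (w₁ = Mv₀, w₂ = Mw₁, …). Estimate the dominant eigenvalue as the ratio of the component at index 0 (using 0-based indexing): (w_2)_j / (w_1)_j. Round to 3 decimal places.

λ ≈ -4.778

w1 = Mv₀ = ((-4)·(-3) + 3·2 + 5·0; 4·(-3) + (-3)·2 + (-2)·0; (-4)·(-3) + (-2)·2 + 1·0) = (18, -18, 8)
w2 = Mw1 = ((-4)·18 + 3·(-18) + 5·8; 4·18 + (-3)·(-18) + (-2)·8; (-4)·18 + (-2)·(-18) + 1·8) = (-86, 110, -28)
Ratio at component: -86 / 18 = -4.778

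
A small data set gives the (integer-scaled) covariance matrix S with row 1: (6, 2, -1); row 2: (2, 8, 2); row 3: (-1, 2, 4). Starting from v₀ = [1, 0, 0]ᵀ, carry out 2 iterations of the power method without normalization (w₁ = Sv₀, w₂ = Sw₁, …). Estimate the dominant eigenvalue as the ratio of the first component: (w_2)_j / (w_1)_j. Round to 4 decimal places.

λ ≈ 6.8333

w1 = Sv₀ = (6·1 + 2·0 + (-1)·0; 2·1 + 8·0 + 2·0; (-1)·1 + 2·0 + 4·0) = (6, 2, -1)
w2 = Sw1 = (6·6 + 2·2 + (-1)·(-1); 2·6 + 8·2 + 2·(-1); (-1)·6 + 2·2 + 4·(-1)) = (41, 26, -6)
Ratio at component: 41 / 6 = 6.8333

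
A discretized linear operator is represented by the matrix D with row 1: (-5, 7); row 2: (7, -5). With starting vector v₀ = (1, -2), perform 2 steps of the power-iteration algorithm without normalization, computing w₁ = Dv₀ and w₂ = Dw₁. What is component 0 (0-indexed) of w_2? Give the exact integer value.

214

w1 = Dv₀ = ((-5)·1 + 7·(-2); 7·1 + (-5)·(-2)) = (-19, 17)
w2 = Dw1 = ((-5)·(-19) + 7·17; 7·(-19) + (-5)·17) = (214, -218)
The requested component of w2 is 214.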